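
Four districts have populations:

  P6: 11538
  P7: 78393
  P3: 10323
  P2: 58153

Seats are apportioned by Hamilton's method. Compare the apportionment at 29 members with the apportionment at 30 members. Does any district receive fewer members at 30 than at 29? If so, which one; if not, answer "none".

none

At 29 seats: P6 2, P7 14, P3 2, P2 11.
At 30 seats: P6 2, P7 15, P3 2, P2 11.
No district's allocation decreased.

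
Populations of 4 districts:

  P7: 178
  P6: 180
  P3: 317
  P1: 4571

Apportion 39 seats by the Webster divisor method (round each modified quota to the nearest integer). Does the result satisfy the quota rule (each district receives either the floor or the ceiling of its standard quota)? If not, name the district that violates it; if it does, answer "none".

P1

Standard quotas: P7 1.323, P6 1.338, P3 2.357, P1 33.982.
Webster allocation: P7 1, P6 1, P3 2, P1 35.
P1 has quota 33.982 (lower 33, upper 34) but receives 35 — outside the quota interval.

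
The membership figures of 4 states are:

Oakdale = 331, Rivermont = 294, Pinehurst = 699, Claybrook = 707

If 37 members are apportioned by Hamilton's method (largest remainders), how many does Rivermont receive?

Standard divisor: 2031 ÷ 37 ≈ 54.892.
Standard quotas: Oakdale 6.030, Rivermont 5.356, Pinehurst 12.734, Claybrook 12.880.
Lower quotas: Oakdale 6, Rivermont 5, Pinehurst 12, Claybrook 12 (sum 35, leaving 2 seats).
Remainders in descending order: Claybrook 0.880, Pinehurst 0.734, Rivermont 0.356, Oakdale 0.030.
The surplus seats go to Claybrook, Pinehurst.
Rivermont receives 5.

5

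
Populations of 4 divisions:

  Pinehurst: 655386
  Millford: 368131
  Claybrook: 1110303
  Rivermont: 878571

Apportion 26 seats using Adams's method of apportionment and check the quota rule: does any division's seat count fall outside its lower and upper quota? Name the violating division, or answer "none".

Standard quotas: Pinehurst 5.657, Millford 3.177, Claybrook 9.583, Rivermont 7.583.
Adams allocation: Pinehurst 6, Millford 3, Claybrook 9, Rivermont 8.
Every allocation lies between the lower and upper quota.

none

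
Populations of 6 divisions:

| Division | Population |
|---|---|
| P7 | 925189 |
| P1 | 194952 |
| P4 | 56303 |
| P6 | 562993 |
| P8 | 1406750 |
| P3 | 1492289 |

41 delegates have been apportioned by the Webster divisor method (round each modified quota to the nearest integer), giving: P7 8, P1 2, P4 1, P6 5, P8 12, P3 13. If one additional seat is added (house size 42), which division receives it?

P8

Priority for the next seat is population ÷ (current seats + 0.5).
Priorities: P7 108845.765, P1 77980.800, P4 37535.333, P6 102362.364, P8 112540.000, P3 110539.926.
Highest priority: P8.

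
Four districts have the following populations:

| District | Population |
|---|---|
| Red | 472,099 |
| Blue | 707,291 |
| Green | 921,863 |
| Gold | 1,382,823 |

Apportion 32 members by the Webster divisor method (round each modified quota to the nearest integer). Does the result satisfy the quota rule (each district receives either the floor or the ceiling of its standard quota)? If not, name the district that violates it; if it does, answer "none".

Standard quotas: Red 4.336, Blue 6.496, Green 8.467, Gold 12.701.
Webster allocation: Red 4, Blue 7, Green 8, Gold 13.
Every allocation lies between the lower and upper quota.

none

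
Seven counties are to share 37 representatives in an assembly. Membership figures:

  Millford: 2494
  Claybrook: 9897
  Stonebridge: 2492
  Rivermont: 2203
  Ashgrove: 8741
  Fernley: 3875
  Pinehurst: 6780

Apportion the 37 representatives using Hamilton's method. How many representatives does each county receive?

Millford 3, Claybrook 10, Stonebridge 2, Rivermont 2, Ashgrove 9, Fernley 4, Pinehurst 7

Total 36482; standard divisor 36482/37 = 986.
Standard quotas: Millford 2.5294, Claybrook 10.0375, Stonebridge 2.5274, Rivermont 2.2343, Ashgrove 8.8651, Fernley 3.9300, Pinehurst 6.8763.
Lower quotas: Millford 2, Claybrook 10, Stonebridge 2, Rivermont 2, Ashgrove 8, Fernley 3, Pinehurst 6 (sum 33, leaving 4 seats).
Remainders in descending order: Fernley 0.9300, Pinehurst 0.8763, Ashgrove 0.8651, Millford 0.5294, Stonebridge 0.5274, Rivermont 0.2343, Claybrook 0.0375.
The surplus seats go to Fernley, Pinehurst, Ashgrove, Millford.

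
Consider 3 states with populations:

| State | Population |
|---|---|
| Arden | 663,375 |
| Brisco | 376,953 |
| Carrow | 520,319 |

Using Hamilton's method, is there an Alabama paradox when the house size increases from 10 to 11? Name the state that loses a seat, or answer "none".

At 10 seats: Arden 4, Brisco 3, Carrow 3.
At 11 seats: Arden 5, Brisco 2, Carrow 4.
Brisco drops from 3 to 2.

Brisco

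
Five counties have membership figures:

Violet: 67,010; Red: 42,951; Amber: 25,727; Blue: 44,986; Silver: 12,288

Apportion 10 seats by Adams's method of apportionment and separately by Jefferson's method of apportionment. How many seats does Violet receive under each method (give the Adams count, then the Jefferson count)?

3 and 4

Adams: Violet 3, Red 2, Amber 2, Blue 2, Silver 1.
Jefferson: Violet 4, Red 2, Amber 1, Blue 3, Silver 0.
Violet gets 3 under Adams and 4 under Jefferson.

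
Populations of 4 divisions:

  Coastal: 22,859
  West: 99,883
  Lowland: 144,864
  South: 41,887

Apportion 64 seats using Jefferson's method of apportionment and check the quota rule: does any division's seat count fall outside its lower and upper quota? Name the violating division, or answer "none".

Lowland

Standard quotas: Coastal 4.727, West 20.655, Lowland 29.956, South 8.662.
Jefferson allocation: Coastal 4, West 21, Lowland 31, South 8.
Lowland has quota 29.956 (lower 29, upper 30) but receives 31 — outside the quota interval.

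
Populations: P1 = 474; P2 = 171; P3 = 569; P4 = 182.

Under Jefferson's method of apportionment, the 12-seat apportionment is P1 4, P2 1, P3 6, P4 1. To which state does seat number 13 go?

Priority for the next seat is population ÷ (current seats + 1).
Priorities: P1 94.800, P2 85.500, P3 81.286, P4 91.000.
Highest priority: P1.

P1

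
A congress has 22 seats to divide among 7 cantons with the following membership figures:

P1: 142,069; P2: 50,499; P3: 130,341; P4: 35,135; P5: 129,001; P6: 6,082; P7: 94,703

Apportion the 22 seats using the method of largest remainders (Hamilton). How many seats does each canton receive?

P1 5, P2 2, P3 5, P4 1, P5 5, P6 0, P7 4

The standard divisor is 587830/22 ≈ 26719.545.
Standard quotas: P1 5.3170, P2 1.8900, P3 4.8781, P4 1.3150, P5 4.8280, P6 0.2276, P7 3.5443.
Lower quotas: P1 5, P2 1, P3 4, P4 1, P5 4, P6 0, P7 3 (sum 18, leaving 4 seats).
Remainders in descending order: P2 0.8900, P3 0.8781, P5 0.8280, P7 0.5443, P1 0.3170, P4 0.3150, P6 0.2276.
The surplus seats go to P2, P3, P5, P7.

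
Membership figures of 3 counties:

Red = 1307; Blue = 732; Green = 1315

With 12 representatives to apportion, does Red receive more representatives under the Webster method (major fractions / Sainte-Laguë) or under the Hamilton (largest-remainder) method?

Hamilton

Webster: Red 4, Blue 3, Green 5.
Hamilton: Red 5, Blue 2, Green 5.
Red gets 4 under Webster and 5 under Hamilton.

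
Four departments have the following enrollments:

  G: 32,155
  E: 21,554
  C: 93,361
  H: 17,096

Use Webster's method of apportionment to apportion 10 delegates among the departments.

G: 2; E: 1; C: 6; H: 1

Standard divisor 164166/10 ≈ 16416.6; standard quotas: G 1.959, E 1.313, C 5.687, H 1.041.
Rounding to the nearest integer gives G 2, E 1, C 6, H 1 — total 10, matching the house size, so no adjustment is needed.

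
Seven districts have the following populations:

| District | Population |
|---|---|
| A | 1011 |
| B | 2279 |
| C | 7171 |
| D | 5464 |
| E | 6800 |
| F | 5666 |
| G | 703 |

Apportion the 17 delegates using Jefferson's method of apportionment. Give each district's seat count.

Standard divisor 29094/17 ≈ 1711.412; standard quotas: A 0.591, B 1.332, C 4.190, D 3.193, E 3.973, F 3.311, G 0.411.
Rounding down gives 0, 1, 4, 3, 3, 3, 0 = 14 seats, so the divisor must be adjusted.
With modified divisor 1400: modified quotas A 0.722, B 1.628, C 5.122, D 3.903, E 4.857, F 4.047, G 0.502.
Rounding down: A 0, B 1, C 5, D 3, E 4, F 4, G 0 (total 17).

A: 0, B: 1, C: 5, D: 3, E: 4, F: 4, G: 0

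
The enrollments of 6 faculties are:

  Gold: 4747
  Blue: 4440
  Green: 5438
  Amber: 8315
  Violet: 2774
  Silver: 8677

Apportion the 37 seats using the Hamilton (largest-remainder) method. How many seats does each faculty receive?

Standard divisor: 34391 ÷ 37 ≈ 929.486.
Standard quotas: Gold 5.1071, Blue 4.7768, Green 5.8505, Amber 8.9458, Violet 2.9844, Silver 9.3353.
Lower quotas: Gold 5, Blue 4, Green 5, Amber 8, Violet 2, Silver 9 (sum 33, leaving 4 seats).
Remainders in descending order: Violet 0.9844, Amber 0.9458, Green 0.8505, Blue 0.7768, Silver 0.3353, Gold 0.1071.
The surplus seats go to Violet, Amber, Green, Blue.

Gold 5; Blue 5; Green 6; Amber 9; Violet 3; Silver 9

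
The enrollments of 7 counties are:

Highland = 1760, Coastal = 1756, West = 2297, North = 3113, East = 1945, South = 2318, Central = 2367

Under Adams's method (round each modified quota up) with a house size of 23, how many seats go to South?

Standard divisor 15556/23 ≈ 676.348; standard quotas: Highland 2.602, Coastal 2.596, West 3.396, North 4.603, East 2.876, South 3.427, Central 3.500.
Rounding up gives 3, 3, 4, 5, 3, 4, 4 = 26 seats, so the divisor must be adjusted.
With modified divisor 783.6: modified quotas Highland 2.246, Coastal 2.241, West 2.931, North 3.973, East 2.482, South 2.958, Central 3.021.
Rounding up: Highland 3, Coastal 3, West 3, North 4, East 3, South 3, Central 4 (total 23).
South receives 3.

3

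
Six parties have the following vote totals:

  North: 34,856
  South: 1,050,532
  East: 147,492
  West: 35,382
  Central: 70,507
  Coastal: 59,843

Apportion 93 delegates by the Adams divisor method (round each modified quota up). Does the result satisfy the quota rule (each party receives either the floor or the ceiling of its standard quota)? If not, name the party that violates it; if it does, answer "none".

South

Standard quotas: North 2.318, South 69.855, East 9.807, West 2.353, Central 4.688, Coastal 3.979.
Adams allocation: North 3, South 68, East 10, West 3, Central 5, Coastal 4.
South has quota 69.855 (lower 69, upper 70) but receives 68 — outside the quota interval.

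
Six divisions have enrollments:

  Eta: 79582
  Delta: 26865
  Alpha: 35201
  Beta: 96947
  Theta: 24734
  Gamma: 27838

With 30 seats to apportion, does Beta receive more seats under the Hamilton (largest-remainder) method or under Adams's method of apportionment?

Hamilton

Hamilton: Eta 8, Delta 3, Alpha 4, Beta 10, Theta 2, Gamma 3.
Adams: Eta 8, Delta 3, Alpha 4, Beta 9, Theta 3, Gamma 3.
Beta gets 10 under Hamilton and 9 under Adams.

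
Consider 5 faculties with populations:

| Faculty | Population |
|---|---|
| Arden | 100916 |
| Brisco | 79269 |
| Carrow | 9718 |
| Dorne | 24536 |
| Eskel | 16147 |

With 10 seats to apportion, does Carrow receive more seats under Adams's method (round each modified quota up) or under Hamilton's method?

Adams: Arden 4, Brisco 3, Carrow 1, Dorne 1, Eskel 1.
Hamilton: Arden 4, Brisco 4, Carrow 0, Dorne 1, Eskel 1.
Carrow gets 1 under Adams and 0 under Hamilton.

Adams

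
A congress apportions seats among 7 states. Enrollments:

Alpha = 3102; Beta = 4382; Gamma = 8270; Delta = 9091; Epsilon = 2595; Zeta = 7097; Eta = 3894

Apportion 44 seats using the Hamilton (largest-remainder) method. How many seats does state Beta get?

The standard divisor is 38431/44 ≈ 873.432.
Standard quotas: Alpha 3.5515, Beta 5.0170, Gamma 9.4684, Delta 10.4084, Epsilon 2.9710, Zeta 8.1254, Eta 4.4583.
Lower quotas: Alpha 3, Beta 5, Gamma 9, Delta 10, Epsilon 2, Zeta 8, Eta 4 (sum 41, leaving 3 seats).
Remainders in descending order: Epsilon 0.9710, Alpha 0.5515, Gamma 0.4684, Eta 0.4583, Delta 0.4084, Zeta 0.1254, Beta 0.0170.
Largest remainders: Epsilon, Alpha, Gamma receive the extra seats.
Beta receives 5.

5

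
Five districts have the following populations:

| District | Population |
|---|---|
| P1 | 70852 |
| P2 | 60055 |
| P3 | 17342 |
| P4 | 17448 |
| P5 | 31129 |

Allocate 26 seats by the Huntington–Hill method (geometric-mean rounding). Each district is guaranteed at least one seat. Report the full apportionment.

P1 10; P2 8; P3 2; P4 2; P5 4

With divisor 7296: modified quotas P1 9.711, P2 8.231, P3 2.377, P4 2.391, P5 4.267.
Geometric-mean thresholds: P1 √(9·10)=9.487, P2 √(8·9)=8.485, P3 √(2·3)=2.449, P4 √(2·3)=2.449, P5 √(4·5)=4.472.
Each quota rounded against its threshold gives P1 10, P2 8, P3 2, P4 2, P5 4 (total 26).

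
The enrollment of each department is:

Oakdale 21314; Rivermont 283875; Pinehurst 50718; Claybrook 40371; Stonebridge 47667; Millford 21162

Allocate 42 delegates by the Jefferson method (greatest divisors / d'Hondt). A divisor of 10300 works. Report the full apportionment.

Oakdale 2, Rivermont 27, Pinehurst 4, Claybrook 3, Stonebridge 4, Millford 2

With modified divisor 10300: modified quotas Oakdale 2.069, Rivermont 27.561, Pinehurst 4.924, Claybrook 3.920, Stonebridge 4.628, Millford 2.055.
Rounding down: Oakdale 2, Rivermont 27, Pinehurst 4, Claybrook 3, Stonebridge 4, Millford 2 (total 42).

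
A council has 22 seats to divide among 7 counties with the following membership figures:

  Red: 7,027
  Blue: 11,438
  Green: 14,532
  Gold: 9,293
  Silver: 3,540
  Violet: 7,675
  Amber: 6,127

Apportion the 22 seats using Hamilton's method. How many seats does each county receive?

Standard divisor: 59632 ÷ 22 ≈ 2710.545.
Standard quotas: Red 2.5925, Blue 4.2198, Green 5.3613, Gold 3.4285, Silver 1.3060, Violet 2.8315, Amber 2.2604.
Lower quotas: Red 2, Blue 4, Green 5, Gold 3, Silver 1, Violet 2, Amber 2 (sum 19, leaving 3 seats).
Remainders in descending order: Violet 0.8315, Red 0.5925, Gold 0.4285, Green 0.3613, Silver 0.3060, Amber 0.2604, Blue 0.2198.
The surplus seats go to Violet, Red, Gold.

Red 3, Blue 4, Green 5, Gold 4, Silver 1, Violet 3, Amber 2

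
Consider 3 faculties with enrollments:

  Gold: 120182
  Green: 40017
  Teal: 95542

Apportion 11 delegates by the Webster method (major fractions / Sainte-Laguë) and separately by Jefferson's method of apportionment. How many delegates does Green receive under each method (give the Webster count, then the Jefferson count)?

2 and 1

Webster: Gold 5, Green 2, Teal 4.
Jefferson: Gold 6, Green 1, Teal 4.
Green gets 2 under Webster and 1 under Jefferson.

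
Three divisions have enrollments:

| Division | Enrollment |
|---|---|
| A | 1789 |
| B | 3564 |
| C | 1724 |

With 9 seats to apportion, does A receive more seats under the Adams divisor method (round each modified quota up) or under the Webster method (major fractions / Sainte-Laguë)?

Adams

Adams: A 3, B 4, C 2.
Webster: A 2, B 5, C 2.
A gets 3 under Adams and 2 under Webster.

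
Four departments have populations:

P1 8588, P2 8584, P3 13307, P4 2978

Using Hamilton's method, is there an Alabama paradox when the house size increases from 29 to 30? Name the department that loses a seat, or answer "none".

At 29 seats: P1 7, P2 7, P3 12, P4 3.
At 30 seats: P1 8, P2 8, P3 12, P4 2.
P4 drops from 3 to 2.

P4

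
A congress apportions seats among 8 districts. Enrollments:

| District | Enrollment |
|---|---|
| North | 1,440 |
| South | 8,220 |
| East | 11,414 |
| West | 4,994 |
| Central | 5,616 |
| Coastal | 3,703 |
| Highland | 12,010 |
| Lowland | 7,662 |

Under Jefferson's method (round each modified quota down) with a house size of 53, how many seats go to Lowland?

Standard divisor 55059/53 ≈ 1038.849; standard quotas: North 1.386, South 7.913, East 10.987, West 4.807, Central 5.406, Coastal 3.565, Highland 11.561, Lowland 7.375.
Rounding down gives 1, 7, 10, 4, 5, 3, 11, 7 = 48 seats, so the divisor must be adjusted.
With modified divisor 954: modified quotas North 1.509, South 8.616, East 11.964, West 5.235, Central 5.887, Coastal 3.882, Highland 12.589, Lowland 8.031.
Rounding down: North 1, South 8, East 11, West 5, Central 5, Coastal 3, Highland 12, Lowland 8 (total 53).
Lowland receives 8.

8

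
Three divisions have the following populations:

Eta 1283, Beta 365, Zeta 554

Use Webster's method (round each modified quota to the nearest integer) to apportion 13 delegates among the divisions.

Eta: 8, Beta: 2, Zeta: 3

Standard divisor 2202/13 ≈ 169.385; standard quotas: Eta 7.574, Beta 2.155, Zeta 3.271.
Rounding to the nearest integer gives Eta 8, Beta 2, Zeta 3 — total 13, matching the house size, so no adjustment is needed.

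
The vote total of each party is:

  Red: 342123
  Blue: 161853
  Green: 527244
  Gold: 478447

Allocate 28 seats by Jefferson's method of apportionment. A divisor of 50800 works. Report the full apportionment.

With modified divisor 50800: modified quotas Red 6.735, Blue 3.186, Green 10.379, Gold 9.418.
Rounding down: Red 6, Blue 3, Green 10, Gold 9 (total 28).

Red 6, Blue 3, Green 10, Gold 9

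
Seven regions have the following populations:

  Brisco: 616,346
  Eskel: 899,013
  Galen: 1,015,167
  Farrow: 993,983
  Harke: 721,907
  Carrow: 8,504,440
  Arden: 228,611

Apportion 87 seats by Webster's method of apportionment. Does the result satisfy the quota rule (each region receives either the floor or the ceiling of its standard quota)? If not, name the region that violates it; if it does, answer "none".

Standard quotas: Brisco 4.131, Eskel 6.026, Galen 6.805, Farrow 6.663, Harke 4.839, Carrow 57.004, Arden 1.532.
Webster allocation: Brisco 4, Eskel 6, Galen 7, Farrow 7, Harke 5, Carrow 56, Arden 2.
Carrow has quota 57.004 (lower 57, upper 58) but receives 56 — outside the quota interval.

Carrow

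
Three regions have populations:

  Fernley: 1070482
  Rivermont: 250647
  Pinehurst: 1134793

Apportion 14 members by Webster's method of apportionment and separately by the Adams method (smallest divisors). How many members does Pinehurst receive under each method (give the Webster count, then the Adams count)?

Webster: Fernley 6, Rivermont 1, Pinehurst 7.
Adams: Fernley 6, Rivermont 2, Pinehurst 6.
Pinehurst gets 7 under Webster and 6 under Adams.

7 and 6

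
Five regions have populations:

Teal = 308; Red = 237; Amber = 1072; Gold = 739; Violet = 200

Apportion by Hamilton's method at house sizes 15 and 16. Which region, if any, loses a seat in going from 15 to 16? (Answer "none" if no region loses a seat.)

At 15 seats: Teal 2, Red 2, Amber 6, Gold 4, Violet 1.
At 16 seats: Teal 2, Red 1, Amber 7, Gold 5, Violet 1.
Red drops from 2 to 1.

Red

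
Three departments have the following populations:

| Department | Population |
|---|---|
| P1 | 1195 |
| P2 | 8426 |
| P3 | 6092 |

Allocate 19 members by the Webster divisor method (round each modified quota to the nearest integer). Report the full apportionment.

Standard divisor 15713/19 ≈ 827; standard quotas: P1 1.445, P2 10.189, P3 7.366.
Rounding to the nearest integer gives 1, 10, 7 = 18 seats, so the divisor must be adjusted.
With modified divisor 810: modified quotas P1 1.475, P2 10.402, P3 7.521.
Rounding to the nearest integer: P1 1, P2 10, P3 8 (total 19).

P1 1, P2 10, P3 8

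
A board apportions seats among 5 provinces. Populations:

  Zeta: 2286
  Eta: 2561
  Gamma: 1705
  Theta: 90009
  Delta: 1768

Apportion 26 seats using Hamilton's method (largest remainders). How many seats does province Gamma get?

Total 98329; standard divisor 98329/26 ≈ 3781.885.
Standard quotas: Zeta 0.6045, Eta 0.6772, Gamma 0.4508, Theta 23.8000, Delta 0.4675.
Lower quotas: Zeta 0, Eta 0, Gamma 0, Theta 23, Delta 0 (sum 23, leaving 3 seats).
Remainders in descending order: Theta 0.8000, Eta 0.6772, Zeta 0.6045, Delta 0.4675, Gamma 0.4508.
The surplus seats go to Theta, Eta, Zeta.
Gamma receives 0.

0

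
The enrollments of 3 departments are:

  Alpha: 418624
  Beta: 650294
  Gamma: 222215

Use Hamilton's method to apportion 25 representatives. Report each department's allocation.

Standard divisor: 1291133 ÷ 25 ≈ 51645.32.
Standard quotas: Alpha 8.1057, Beta 12.5915, Gamma 4.3027.
Lower quotas: Alpha 8, Beta 12, Gamma 4 (sum 24, leaving 1 seat).
Remainders in descending order: Beta 0.5915, Gamma 0.3027, Alpha 0.1057.
The surplus seat goes to Beta.

Alpha=8, Beta=13, Gamma=4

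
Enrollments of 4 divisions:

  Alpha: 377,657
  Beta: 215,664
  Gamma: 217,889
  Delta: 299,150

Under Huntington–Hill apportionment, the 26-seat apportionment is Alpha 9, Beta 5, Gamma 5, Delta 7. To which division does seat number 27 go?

Delta

Priority for the next seat is population ÷ (√(s·(s+1))).
Priorities: Alpha 39808.543, Beta 39374.679, Gamma 39780.907, Delta 39975.600.
Highest priority: Delta.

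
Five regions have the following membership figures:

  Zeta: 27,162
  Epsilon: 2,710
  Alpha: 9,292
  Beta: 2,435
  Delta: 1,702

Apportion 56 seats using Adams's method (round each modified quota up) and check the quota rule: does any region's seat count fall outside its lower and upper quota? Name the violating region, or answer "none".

Standard quotas: Zeta 35.128, Epsilon 3.505, Alpha 12.017, Beta 3.149, Delta 2.201.
Adams allocation: Zeta 34, Epsilon 4, Alpha 12, Beta 3, Delta 3.
Zeta has quota 35.128 (lower 35, upper 36) but receives 34 — outside the quota interval.

Zeta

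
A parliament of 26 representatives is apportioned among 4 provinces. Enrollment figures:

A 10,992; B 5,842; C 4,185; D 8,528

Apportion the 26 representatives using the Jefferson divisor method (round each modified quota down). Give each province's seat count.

Standard divisor 29547/26 ≈ 1136.423; standard quotas: A 9.672, B 5.141, C 3.683, D 7.504.
Rounding down gives 9, 5, 3, 7 = 24 seats, so the divisor must be adjusted.
With modified divisor 1060: modified quotas A 10.370, B 5.511, C 3.948, D 8.045.
Rounding down: A 10, B 5, C 3, D 8 (total 26).

A 10; B 5; C 3; D 8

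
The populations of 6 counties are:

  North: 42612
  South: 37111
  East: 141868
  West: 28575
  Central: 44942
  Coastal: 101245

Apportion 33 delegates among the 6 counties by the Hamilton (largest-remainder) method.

The standard divisor is 396353/33 ≈ 12010.697.
Standard quotas: North 3.5478, South 3.0898, East 11.8118, West 2.3791, Central 3.7418, Coastal 8.4296.
Lower quotas: North 3, South 3, East 11, West 2, Central 3, Coastal 8 (sum 30, leaving 3 seats).
Remainders in descending order: East 0.8118, Central 0.7418, North 0.5478, Coastal 0.4296, West 0.3791, South 0.0898.
Largest remainders: East, Central, North receive the extra seats.

North=4, South=3, East=12, West=2, Central=4, Coastal=8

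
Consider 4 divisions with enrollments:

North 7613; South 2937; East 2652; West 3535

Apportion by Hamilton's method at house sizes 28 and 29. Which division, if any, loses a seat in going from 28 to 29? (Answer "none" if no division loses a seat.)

At 28 seats: North 13, South 5, East 4, West 6.
At 29 seats: North 13, South 5, East 5, West 6.
No division's allocation decreased.

none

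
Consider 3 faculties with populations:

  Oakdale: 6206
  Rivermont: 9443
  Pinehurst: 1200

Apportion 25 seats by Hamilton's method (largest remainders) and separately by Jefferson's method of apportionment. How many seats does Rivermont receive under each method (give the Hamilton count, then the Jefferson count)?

14 and 15

Hamilton: Oakdale 9, Rivermont 14, Pinehurst 2.
Jefferson: Oakdale 9, Rivermont 15, Pinehurst 1.
Rivermont gets 14 under Hamilton and 15 under Jefferson.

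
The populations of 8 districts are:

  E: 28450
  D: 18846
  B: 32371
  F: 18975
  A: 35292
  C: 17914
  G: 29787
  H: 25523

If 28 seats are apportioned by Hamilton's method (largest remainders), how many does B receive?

4

Total 207158; standard divisor 207158/28 ≈ 7398.5.
Standard quotas: E 3.8454, D 2.5473, B 4.3753, F 2.5647, A 4.7702, C 2.4213, G 4.0261, H 3.4498.
Lower quotas: E 3, D 2, B 4, F 2, A 4, C 2, G 4, H 3 (sum 24, leaving 4 seats).
Remainders in descending order: E 0.8454, A 0.7702, F 0.5647, D 0.5473, H 0.4498, C 0.4213, B 0.3753, G 0.0261.
Largest remainders: E, A, F, D receive the extra seats.
B receives 4.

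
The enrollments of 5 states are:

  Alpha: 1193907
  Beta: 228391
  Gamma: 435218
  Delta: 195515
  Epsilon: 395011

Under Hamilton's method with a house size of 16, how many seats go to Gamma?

3

Total 2448042; standard divisor 2448042/16 ≈ 153002.625.
Standard quotas: Alpha 7.8032, Beta 1.4927, Gamma 2.8445, Delta 1.2779, Epsilon 2.5817.
Lower quotas: Alpha 7, Beta 1, Gamma 2, Delta 1, Epsilon 2 (sum 13, leaving 3 seats).
Remainders in descending order: Gamma 0.8445, Alpha 0.8032, Epsilon 0.5817, Beta 0.4927, Delta 0.2779.
The surplus seats go to Gamma, Alpha, Epsilon.
Gamma receives 3.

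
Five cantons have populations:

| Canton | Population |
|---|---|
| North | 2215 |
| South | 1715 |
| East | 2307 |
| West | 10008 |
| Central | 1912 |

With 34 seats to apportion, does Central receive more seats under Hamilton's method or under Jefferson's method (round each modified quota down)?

Hamilton: North 4, South 3, East 4, West 19, Central 4.
Jefferson: North 4, South 3, East 4, West 20, Central 3.
Central gets 4 under Hamilton and 3 under Jefferson.

Hamilton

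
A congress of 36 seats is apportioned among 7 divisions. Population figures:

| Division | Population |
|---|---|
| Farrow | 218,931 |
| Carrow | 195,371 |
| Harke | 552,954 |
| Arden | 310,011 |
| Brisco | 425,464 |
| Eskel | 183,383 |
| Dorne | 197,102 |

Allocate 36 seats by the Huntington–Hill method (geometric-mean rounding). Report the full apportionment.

With divisor 56877: modified quotas Farrow 3.849, Carrow 3.435, Harke 9.722, Arden 5.451, Brisco 7.480, Eskel 3.224, Dorne 3.465.
Geometric-mean thresholds: Farrow √(3·4)=3.464, Carrow √(3·4)=3.464, Harke √(9·10)=9.487, Arden √(5·6)=5.477, Brisco √(7·8)=7.483, Eskel √(3·4)=3.464, Dorne √(3·4)=3.464.
Each quota rounded against its threshold gives Farrow 4, Carrow 3, Harke 10, Arden 5, Brisco 7, Eskel 3, Dorne 4 (total 36).

Farrow 4; Carrow 3; Harke 10; Arden 5; Brisco 7; Eskel 3; Dorne 4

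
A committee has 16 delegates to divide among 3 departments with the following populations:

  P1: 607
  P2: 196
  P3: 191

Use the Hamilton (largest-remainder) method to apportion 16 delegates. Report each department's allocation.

The standard divisor is 994/16 ≈ 62.125.
Standard quotas: P1 9.771, P2 3.155, P3 3.074.
Lower quotas: P1 9, P2 3, P3 3 (sum 15, leaving 1 seat).
Remainders in descending order: P1 0.771, P2 0.155, P3 0.074.
Largest remainder: P1 receives the extra seat.

P1 10, P2 3, P3 3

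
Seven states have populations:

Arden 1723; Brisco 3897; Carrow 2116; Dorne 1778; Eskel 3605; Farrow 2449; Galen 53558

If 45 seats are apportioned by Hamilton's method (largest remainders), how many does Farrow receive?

2

The standard divisor is 69126/45 ≈ 1536.133.
Standard quotas: Arden 1.1216, Brisco 2.5369, Carrow 1.3775, Dorne 1.1575, Eskel 2.3468, Farrow 1.5943, Galen 34.8655.
Lower quotas: Arden 1, Brisco 2, Carrow 1, Dorne 1, Eskel 2, Farrow 1, Galen 34 (sum 42, leaving 3 seats).
Remainders in descending order: Galen 0.8655, Farrow 0.5943, Brisco 0.5369, Carrow 0.3775, Eskel 0.3468, Dorne 0.1575, Arden 0.1216.
Largest remainders: Galen, Farrow, Brisco receive the extra seats.
Farrow receives 2.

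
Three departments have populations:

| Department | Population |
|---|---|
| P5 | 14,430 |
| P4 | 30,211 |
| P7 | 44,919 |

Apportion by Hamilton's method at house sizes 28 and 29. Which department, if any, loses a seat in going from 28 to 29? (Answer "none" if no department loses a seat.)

At 28 seats: P5 5, P4 9, P7 14.
At 29 seats: P5 5, P4 10, P7 14.
No department's allocation decreased.

none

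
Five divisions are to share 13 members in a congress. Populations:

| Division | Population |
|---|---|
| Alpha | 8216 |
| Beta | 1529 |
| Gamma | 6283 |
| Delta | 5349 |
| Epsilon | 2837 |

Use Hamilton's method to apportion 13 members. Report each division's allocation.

Alpha 4, Beta 1, Gamma 3, Delta 3, Epsilon 2

Standard divisor: 24214 ÷ 13 ≈ 1862.615.
Standard quotas: Alpha 4.4110, Beta 0.8209, Gamma 3.3732, Delta 2.8718, Epsilon 1.5231.
Lower quotas: Alpha 4, Beta 0, Gamma 3, Delta 2, Epsilon 1 (sum 10, leaving 3 seats).
Remainders in descending order: Delta 0.8718, Beta 0.8209, Epsilon 0.5231, Alpha 0.4110, Gamma 0.3732.
The surplus seats go to Delta, Beta, Epsilon.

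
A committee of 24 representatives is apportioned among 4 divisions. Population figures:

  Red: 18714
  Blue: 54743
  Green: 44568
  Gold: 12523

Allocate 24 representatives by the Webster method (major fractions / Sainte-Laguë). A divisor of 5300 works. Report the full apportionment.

With modified divisor 5300: modified quotas Red 3.531, Blue 10.329, Green 8.409, Gold 2.363.
Rounding to the nearest integer: Red 4, Blue 10, Green 8, Gold 2 (total 24).

Red=4, Blue=10, Green=8, Gold=2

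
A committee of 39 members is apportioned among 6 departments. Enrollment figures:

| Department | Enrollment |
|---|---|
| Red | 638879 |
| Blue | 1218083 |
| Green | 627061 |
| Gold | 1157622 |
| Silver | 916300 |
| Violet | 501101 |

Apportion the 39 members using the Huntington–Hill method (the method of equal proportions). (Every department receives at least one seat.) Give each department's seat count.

With divisor 132412: modified quotas Red 4.825, Blue 9.199, Green 4.736, Gold 8.743, Silver 6.920, Violet 3.784.
Geometric-mean thresholds: Red √(4·5)=4.472, Blue √(9·10)=9.487, Green √(4·5)=4.472, Gold √(8·9)=8.485, Silver √(6·7)=6.481, Violet √(3·4)=3.464.
Each quota rounded against its threshold gives Red 5, Blue 9, Green 5, Gold 9, Silver 7, Violet 4 (total 39).

Red=5, Blue=9, Green=5, Gold=9, Silver=7, Violet=4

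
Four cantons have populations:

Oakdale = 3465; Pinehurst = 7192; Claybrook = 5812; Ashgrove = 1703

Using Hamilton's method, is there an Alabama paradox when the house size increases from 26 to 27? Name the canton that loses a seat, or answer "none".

Ashgrove

At 26 seats: Oakdale 5, Pinehurst 10, Claybrook 8, Ashgrove 3.
At 27 seats: Oakdale 5, Pinehurst 11, Claybrook 9, Ashgrove 2.
Ashgrove drops from 3 to 2.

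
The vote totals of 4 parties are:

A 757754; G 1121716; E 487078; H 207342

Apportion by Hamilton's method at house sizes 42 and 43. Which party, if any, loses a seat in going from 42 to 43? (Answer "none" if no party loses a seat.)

At 42 seats: A 12, G 18, E 8, H 4.
At 43 seats: A 13, G 19, E 8, H 3.
H drops from 4 to 3.

H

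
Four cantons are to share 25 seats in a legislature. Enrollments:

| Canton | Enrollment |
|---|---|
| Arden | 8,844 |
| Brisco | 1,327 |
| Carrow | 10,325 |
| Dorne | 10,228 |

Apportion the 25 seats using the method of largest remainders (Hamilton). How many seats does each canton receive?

Arden=7, Brisco=1, Carrow=9, Dorne=8

Total 30724; standard divisor 30724/25 ≈ 1228.96.
Standard quotas: Arden 7.1963, Brisco 1.0798, Carrow 8.4014, Dorne 8.3225.
Lower quotas: Arden 7, Brisco 1, Carrow 8, Dorne 8 (sum 24, leaving 1 seat).
Remainders in descending order: Carrow 0.4014, Dorne 0.3225, Arden 0.1963, Brisco 0.0798.
The surplus seat goes to Carrow.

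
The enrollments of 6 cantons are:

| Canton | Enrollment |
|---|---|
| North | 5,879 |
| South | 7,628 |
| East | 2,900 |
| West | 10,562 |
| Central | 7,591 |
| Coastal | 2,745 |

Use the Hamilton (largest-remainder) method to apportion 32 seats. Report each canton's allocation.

North 5, South 7, East 2, West 9, Central 7, Coastal 2

Total 37305; standard divisor 37305/32 ≈ 1165.781.
Standard quotas: North 5.0430, South 6.5433, East 2.4876, West 9.0600, Central 6.5115, Coastal 2.3546.
Lower quotas: North 5, South 6, East 2, West 9, Central 6, Coastal 2 (sum 30, leaving 2 seats).
Remainders in descending order: South 0.5433, Central 0.5115, East 0.4876, Coastal 0.3546, West 0.0600, North 0.0430.
The surplus seats go to South, Central.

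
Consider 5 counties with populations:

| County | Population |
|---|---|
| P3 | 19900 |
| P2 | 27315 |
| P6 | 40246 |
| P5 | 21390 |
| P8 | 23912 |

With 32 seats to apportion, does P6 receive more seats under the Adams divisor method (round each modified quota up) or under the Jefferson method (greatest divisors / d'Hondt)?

Jefferson

Adams: P3 5, P2 7, P6 9, P5 5, P8 6.
Jefferson: P3 5, P2 6, P6 10, P5 5, P8 6.
P6 gets 9 under Adams and 10 under Jefferson.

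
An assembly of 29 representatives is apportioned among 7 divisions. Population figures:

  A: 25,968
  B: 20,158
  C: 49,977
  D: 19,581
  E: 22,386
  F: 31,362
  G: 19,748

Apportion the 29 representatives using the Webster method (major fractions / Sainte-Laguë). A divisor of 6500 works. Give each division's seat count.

A 4; B 3; C 8; D 3; E 3; F 5; G 3

With modified divisor 6500: modified quotas A 3.995, B 3.101, C 7.689, D 3.012, E 3.444, F 4.825, G 3.038.
Rounding to the nearest integer: A 4, B 3, C 8, D 3, E 3, F 5, G 3 (total 29).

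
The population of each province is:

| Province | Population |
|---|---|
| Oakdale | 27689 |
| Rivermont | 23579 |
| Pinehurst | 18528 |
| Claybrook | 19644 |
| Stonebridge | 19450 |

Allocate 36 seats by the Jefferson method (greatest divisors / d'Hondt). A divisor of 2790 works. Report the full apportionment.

Oakdale: 9, Rivermont: 8, Pinehurst: 6, Claybrook: 7, Stonebridge: 6

With modified divisor 2790: modified quotas Oakdale 9.924, Rivermont 8.451, Pinehurst 6.641, Claybrook 7.041, Stonebridge 6.971.
Rounding down: Oakdale 9, Rivermont 8, Pinehurst 6, Claybrook 7, Stonebridge 6 (total 36).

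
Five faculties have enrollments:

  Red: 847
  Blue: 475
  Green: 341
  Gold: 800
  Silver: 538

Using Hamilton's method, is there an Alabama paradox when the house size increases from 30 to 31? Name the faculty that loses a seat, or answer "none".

none

At 30 seats: Red 9, Blue 5, Green 3, Gold 8, Silver 5.
At 31 seats: Red 9, Blue 5, Green 3, Gold 8, Silver 6.
No faculty's allocation decreased.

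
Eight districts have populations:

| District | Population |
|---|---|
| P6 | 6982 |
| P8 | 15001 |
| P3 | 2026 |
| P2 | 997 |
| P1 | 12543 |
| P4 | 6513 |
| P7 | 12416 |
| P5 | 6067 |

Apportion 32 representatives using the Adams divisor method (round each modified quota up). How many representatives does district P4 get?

4

Standard divisor 62545/32 ≈ 1954.531; standard quotas: P6 3.572, P8 7.675, P3 1.037, P2 0.510, P1 6.417, P4 3.332, P7 6.352, P5 3.104.
Rounding up gives 4, 8, 2, 1, 7, 4, 7, 4 = 37 seats, so the divisor must be adjusted.
With modified divisor 2151.4: modified quotas P6 3.245, P8 6.973, P3 0.942, P2 0.463, P1 5.830, P4 3.027, P7 5.771, P5 2.820.
Rounding up: P6 4, P8 7, P3 1, P2 1, P1 6, P4 4, P7 6, P5 3 (total 32).
P4 receives 4.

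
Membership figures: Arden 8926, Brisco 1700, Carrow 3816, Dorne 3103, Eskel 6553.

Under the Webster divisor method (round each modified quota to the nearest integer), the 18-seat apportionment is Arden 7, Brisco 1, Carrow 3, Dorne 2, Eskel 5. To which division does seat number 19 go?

Priority for the next seat is population ÷ (current seats + 0.5).
Priorities: Arden 1190.133, Brisco 1133.333, Carrow 1090.286, Dorne 1241.200, Eskel 1191.455.
Highest priority: Dorne.

Dorne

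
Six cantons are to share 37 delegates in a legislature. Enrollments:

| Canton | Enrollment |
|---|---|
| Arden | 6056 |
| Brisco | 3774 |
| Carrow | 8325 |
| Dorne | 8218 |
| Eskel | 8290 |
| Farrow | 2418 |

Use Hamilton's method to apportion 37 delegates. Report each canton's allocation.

Arden=6; Brisco=4; Carrow=8; Dorne=8; Eskel=8; Farrow=3

Total 37081; standard divisor 37081/37 ≈ 1002.189.
Standard quotas: Arden 6.0428, Brisco 3.7658, Carrow 8.3068, Dorne 8.2000, Eskel 8.2719, Farrow 2.4127.
Lower quotas: Arden 6, Brisco 3, Carrow 8, Dorne 8, Eskel 8, Farrow 2 (sum 35, leaving 2 seats).
Remainders in descending order: Brisco 0.7658, Farrow 0.4127, Carrow 0.3068, Eskel 0.2719, Dorne 0.2000, Arden 0.0428.
The surplus seats go to Brisco, Farrow.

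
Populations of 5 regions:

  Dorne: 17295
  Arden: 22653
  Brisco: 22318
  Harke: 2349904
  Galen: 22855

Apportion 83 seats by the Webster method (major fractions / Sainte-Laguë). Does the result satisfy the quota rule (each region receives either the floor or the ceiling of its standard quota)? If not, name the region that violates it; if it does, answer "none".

Standard quotas: Dorne 0.590, Arden 0.772, Brisco 0.761, Harke 80.099, Galen 0.779.
Webster allocation: Dorne 1, Arden 1, Brisco 1, Harke 79, Galen 1.
Harke has quota 80.099 (lower 80, upper 81) but receives 79 — outside the quota interval.

Harke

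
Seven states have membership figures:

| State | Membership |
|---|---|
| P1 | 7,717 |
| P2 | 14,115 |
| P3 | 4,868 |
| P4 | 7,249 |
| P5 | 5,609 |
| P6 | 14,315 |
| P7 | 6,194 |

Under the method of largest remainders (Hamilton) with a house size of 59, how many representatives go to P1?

8

The standard divisor is 60067/59 ≈ 1018.085.
Standard quotas: P1 7.5799, P2 13.8643, P3 4.7815, P4 7.1202, P5 5.5094, P6 14.0607, P7 6.0840.
Lower quotas: P1 7, P2 13, P3 4, P4 7, P5 5, P6 14, P7 6 (sum 56, leaving 3 seats).
Remainders in descending order: P2 0.8643, P3 0.7815, P1 0.5799, P5 0.5094, P4 0.1202, P7 0.0840, P6 0.0607.
Largest remainders: P2, P3, P1 receive the extra seats.
P1 receives 8.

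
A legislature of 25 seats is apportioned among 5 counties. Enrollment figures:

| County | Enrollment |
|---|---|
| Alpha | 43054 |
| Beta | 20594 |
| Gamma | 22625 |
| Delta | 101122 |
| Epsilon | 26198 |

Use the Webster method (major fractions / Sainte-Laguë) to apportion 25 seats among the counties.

Standard divisor 213593/25 ≈ 8543.72; standard quotas: Alpha 5.039, Beta 2.410, Gamma 2.648, Delta 11.836, Epsilon 3.066.
Rounding to the nearest integer gives Alpha 5, Beta 2, Gamma 3, Delta 12, Epsilon 3 — total 25, matching the house size, so no adjustment is needed.

Alpha=5, Beta=2, Gamma=3, Delta=12, Epsilon=3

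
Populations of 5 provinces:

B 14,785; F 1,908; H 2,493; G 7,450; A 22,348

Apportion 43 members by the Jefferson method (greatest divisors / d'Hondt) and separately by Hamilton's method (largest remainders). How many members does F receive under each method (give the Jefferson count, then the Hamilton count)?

1 and 2

Jefferson: B 13, F 1, H 2, G 7, A 20.
Hamilton: B 13, F 2, H 2, G 6, A 20.
F gets 1 under Jefferson and 2 under Hamilton.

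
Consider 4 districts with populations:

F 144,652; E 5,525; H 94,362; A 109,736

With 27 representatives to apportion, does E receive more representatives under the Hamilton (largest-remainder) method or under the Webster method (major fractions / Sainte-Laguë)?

Hamilton

Hamilton: F 11, E 1, H 7, A 8.
Webster: F 11, E 0, H 7, A 9.
E gets 1 under Hamilton and 0 under Webster.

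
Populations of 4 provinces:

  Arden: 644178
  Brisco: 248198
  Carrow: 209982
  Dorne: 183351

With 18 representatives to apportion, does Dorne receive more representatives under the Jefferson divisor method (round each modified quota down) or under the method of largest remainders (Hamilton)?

Jefferson: Arden 10, Brisco 3, Carrow 3, Dorne 2.
Hamilton: Arden 9, Brisco 3, Carrow 3, Dorne 3.
Dorne gets 2 under Jefferson and 3 under Hamilton.

Hamilton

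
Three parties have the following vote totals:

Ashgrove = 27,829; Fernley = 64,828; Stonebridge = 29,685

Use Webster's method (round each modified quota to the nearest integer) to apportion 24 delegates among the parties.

Ashgrove 5; Fernley 13; Stonebridge 6

Standard divisor 122342/24 ≈ 5097.583; standard quotas: Ashgrove 5.459, Fernley 12.717, Stonebridge 5.823.
Rounding to the nearest integer gives Ashgrove 5, Fernley 13, Stonebridge 6 — total 24, matching the house size, so no adjustment is needed.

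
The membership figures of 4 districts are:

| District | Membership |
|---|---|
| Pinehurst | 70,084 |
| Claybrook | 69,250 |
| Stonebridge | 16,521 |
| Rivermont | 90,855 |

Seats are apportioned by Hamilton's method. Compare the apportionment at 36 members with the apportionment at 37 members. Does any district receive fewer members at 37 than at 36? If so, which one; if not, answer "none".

At 36 seats: Pinehurst 10, Claybrook 10, Stonebridge 3, Rivermont 13.
At 37 seats: Pinehurst 11, Claybrook 10, Stonebridge 2, Rivermont 14.
Stonebridge drops from 3 to 2.

Stonebridge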